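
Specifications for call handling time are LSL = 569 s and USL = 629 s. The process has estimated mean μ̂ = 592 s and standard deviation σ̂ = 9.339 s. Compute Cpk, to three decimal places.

Cpu = (USL − μ̂) / (3σ̂) = (629 − 592) / (3 × 9.339) = 1.3206; Cpl = (μ̂ − LSL) / (3σ̂) = (592 − 569) / (3 × 9.339) = 0.8209; Cpk = min(Cpu, Cpl) = 0.8209

0.821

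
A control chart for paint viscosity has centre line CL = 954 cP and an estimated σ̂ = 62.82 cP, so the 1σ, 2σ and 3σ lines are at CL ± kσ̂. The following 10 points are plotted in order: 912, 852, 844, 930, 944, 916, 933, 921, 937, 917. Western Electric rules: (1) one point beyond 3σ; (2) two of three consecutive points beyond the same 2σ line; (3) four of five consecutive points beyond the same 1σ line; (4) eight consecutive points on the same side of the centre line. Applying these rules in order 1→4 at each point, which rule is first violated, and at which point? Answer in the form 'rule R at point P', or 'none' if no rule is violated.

rule 4 at point 8

Zone of each point (C = within 1σ̂, B = 1σ̂–2σ̂, A = 2σ̂–3σ̂, * = beyond 3σ̂; sign = side of CL): 1:-C, 2:-B, 3:-B, 4:-C, 5:-C, 6:-C, 7:-C, 8:-C, 9:-C, 10:-C
Rule 4 (eight consecutive points on the same side of the centre line) is satisfied at point 8.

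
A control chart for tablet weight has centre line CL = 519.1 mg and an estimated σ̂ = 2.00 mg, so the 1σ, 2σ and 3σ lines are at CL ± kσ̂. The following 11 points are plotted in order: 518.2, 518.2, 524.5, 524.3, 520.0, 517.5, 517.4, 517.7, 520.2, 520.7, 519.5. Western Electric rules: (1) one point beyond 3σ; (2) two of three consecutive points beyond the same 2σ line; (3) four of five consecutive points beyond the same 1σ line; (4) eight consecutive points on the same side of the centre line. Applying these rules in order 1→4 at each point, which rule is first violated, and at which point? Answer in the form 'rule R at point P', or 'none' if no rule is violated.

rule 2 at point 4

Zone of each point (C = within 1σ̂, B = 1σ̂–2σ̂, A = 2σ̂–3σ̂, * = beyond 3σ̂; sign = side of CL): 1:-C, 2:-C, 3:+A, 4:+A, 5:+C, 6:-C, 7:-C, 8:-C, 9:+C, 10:+C, 11:+C
Rule 2 (two of three consecutive points beyond the same 2σ limit) is satisfied at point 4.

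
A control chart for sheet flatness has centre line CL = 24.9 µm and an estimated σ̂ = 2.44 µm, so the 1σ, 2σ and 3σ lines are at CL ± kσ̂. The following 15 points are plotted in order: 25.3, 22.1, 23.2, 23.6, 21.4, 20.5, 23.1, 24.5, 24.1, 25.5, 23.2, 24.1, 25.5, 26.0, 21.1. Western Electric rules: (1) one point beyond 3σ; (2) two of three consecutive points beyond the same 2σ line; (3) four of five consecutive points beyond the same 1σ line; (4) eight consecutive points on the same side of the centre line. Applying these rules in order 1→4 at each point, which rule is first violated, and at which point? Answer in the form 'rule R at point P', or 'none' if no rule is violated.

Zone of each point (C = within 1σ̂, B = 1σ̂–2σ̂, A = 2σ̂–3σ̂, * = beyond 3σ̂; sign = side of CL): 1:+C, 2:-B, 3:-C, 4:-C, 5:-B, 6:-B, 7:-C, 8:-C, 9:-C, 10:+C, 11:-C, 12:-C, 13:+C, 14:+C, 15:-B
Rule 4 (eight consecutive points on the same side of the centre line) is satisfied at point 9.

rule 4 at point 9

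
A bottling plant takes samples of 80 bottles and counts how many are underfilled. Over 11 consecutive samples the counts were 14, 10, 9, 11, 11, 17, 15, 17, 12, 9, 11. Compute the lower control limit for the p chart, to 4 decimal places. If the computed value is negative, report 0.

p̄ = Σdᵢ / (k·n) = 136 / (11 × 80) = 0.15455
LCL = p̄ − 3·√(p̄(1−p̄)/n) = 0.15455 − 3 × 0.04041 = 0.03330

0.0333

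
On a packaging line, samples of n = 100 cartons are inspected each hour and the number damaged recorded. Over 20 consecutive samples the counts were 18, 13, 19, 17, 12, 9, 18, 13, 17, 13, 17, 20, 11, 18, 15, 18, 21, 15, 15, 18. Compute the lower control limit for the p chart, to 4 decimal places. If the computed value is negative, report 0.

p̄ = Σdᵢ / (k·n) = 317 / (20 × 100) = 0.15850
LCL = p̄ − 3·√(p̄(1−p̄)/n) = 0.15850 − 3 × 0.03652 = 0.04894

0.0489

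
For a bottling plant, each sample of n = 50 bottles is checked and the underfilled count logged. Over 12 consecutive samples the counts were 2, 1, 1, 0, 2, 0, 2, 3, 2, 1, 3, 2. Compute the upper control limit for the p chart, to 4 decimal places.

0.1060

p̄ = Σdᵢ / (k·n) = 19 / (12 × 50) = 0.03167
UCL = p̄ + 3·√(p̄(1−p̄)/n) = 0.03167 + 3 × √(0.03167×0.96833/50) = 0.03167 + 3 × 0.02476 = 0.10596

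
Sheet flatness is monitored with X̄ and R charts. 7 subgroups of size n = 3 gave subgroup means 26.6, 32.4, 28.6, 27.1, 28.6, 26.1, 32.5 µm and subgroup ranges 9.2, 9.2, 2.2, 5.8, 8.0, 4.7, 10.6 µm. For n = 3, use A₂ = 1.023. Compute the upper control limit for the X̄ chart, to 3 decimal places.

X̄̄ = (26.6 + 32.4 + 28.6 + 27.1 + 28.6 + 26.1 + 32.5) / 7 = 201.9000 / 7 = 28.8429
R̄ = (9.2 + 9.2 + 2.2 + 5.8 + 8.0 + 4.7 + 10.6) / 7 = 49.7000 / 7 = 7.1000
UCL = X̄̄ + A₂·R̄ = 28.8429 + 1.023 × 7.1000 = 36.1062

36.106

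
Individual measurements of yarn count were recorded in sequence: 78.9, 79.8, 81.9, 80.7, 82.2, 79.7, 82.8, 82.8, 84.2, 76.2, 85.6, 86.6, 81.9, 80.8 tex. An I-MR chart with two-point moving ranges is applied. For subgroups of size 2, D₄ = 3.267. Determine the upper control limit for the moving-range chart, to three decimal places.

Moving ranges: 0.9, 2.1, 1.2, 1.5, 2.5, 3.1, 0.0, 1.4, 8.0, 9.4, 1.0, 4.7, 1.1; M̄R̄ = 36.9000 / 13 = 2.8385
UCL_MR = D₄·M̄R̄ = 3.267 × 2.8385 = 9.2733

9.273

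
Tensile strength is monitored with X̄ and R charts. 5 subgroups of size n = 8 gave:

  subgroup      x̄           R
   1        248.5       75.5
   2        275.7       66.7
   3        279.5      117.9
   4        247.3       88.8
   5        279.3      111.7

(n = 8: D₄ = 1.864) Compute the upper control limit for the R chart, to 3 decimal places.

171.712

R̄ = (75.5 + 66.7 + 117.9 + 88.8 + 111.7) / 5 = 460.6000 / 5 = 92.1200
UCL_R = D₄·R̄ = 1.864 × 92.1200 = 171.7117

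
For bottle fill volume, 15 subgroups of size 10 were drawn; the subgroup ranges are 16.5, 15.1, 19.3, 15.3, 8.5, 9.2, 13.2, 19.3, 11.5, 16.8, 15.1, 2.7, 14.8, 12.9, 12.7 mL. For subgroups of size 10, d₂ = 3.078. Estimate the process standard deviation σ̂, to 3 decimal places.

R̄ = (16.5 + 15.1 + 19.3 + 15.3 + 8.5 + 9.2 + 13.2 + 19.3 + 11.5 + 16.8 + 15.1 + 2.7 + 14.8 + 12.9 + 12.7) / 15 = 13.5267
σ̂ = R̄ / d₂ = 13.5267 / 3.078 = 4.3946

4.395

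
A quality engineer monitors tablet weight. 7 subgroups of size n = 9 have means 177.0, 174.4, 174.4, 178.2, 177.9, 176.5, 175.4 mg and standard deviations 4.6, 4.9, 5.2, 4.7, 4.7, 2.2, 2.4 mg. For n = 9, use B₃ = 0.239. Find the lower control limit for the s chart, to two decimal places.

0.98

s̄ = (4.6 + 4.9 + 5.2 + 4.7 + 4.7 + 2.2 + 2.4) / 7 = 4.1000
LCL_s = B₃·s̄ = 0.239 × 4.1000 = 0.9799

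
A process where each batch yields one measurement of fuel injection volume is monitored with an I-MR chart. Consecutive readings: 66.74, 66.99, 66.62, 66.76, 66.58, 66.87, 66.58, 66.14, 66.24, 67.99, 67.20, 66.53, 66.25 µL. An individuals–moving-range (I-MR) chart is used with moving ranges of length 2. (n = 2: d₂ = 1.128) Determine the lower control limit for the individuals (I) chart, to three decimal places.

X̄ = (66.74 + 66.99 + 66.62 + 66.76 + 66.58 + 66.87 + 66.58 + 66.14 + 66.24 + 67.99 + 67.20 + 66.53 + 66.25) / 13 = 66.7300
Moving ranges: 0.25, 0.37, 0.14, 0.18, 0.29, 0.29, 0.44, 0.10, 1.75, 0.79, 0.67, 0.28; M̄R̄ = 5.5500 / 12 = 0.4625
LCL = X̄ − 3·M̄R̄/d₂ = 66.7300 − 3 × 0.4625 / 1.128 = 65.4999

65.500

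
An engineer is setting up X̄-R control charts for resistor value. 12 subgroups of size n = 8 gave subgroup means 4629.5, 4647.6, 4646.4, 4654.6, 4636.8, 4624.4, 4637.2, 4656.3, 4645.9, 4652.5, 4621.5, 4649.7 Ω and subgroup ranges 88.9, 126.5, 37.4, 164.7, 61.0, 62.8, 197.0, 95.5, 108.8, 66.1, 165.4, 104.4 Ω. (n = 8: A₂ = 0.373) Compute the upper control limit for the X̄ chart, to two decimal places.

4681.61

X̄̄ = (4629.5 + 4647.6 + 4646.4 + 4654.6 + 4636.8 + 4624.4 + 4637.2 + 4656.3 + 4645.9 + 4652.5 + 4621.5 + 4649.7) / 12 = 55702.4000 / 12 = 4641.8667
R̄ = (88.9 + 126.5 + 37.4 + 164.7 + 61.0 + 62.8 + 197.0 + 95.5 + 108.8 + 66.1 + 165.4 + 104.4) / 12 = 1278.5000 / 12 = 106.5417
UCL = X̄̄ + A₂·R̄ = 4641.8667 + 0.373 × 106.5417 = 4681.6067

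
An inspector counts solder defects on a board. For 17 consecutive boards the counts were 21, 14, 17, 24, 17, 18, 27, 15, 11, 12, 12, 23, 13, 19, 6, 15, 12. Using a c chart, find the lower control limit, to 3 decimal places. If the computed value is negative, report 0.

c̄ = (21 + 14 + 17 + 24 + 17 + 18 + 27 + 15 + 11 + 12 + 12 + 23 + 13 + 19 + 6 + 15 + 12) / 17 = 276 / 17 = 16.2353
LCL = c̄ − 3√c̄ = 16.2353 − 3 × 4.0293 = 4.1474

4.147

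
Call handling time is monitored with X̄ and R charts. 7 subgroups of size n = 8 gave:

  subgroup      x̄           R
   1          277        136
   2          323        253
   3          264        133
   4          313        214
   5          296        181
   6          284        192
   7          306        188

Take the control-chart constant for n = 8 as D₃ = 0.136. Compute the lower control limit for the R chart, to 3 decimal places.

R̄ = (136 + 253 + 133 + 214 + 181 + 192 + 188) / 7 = 1297.0000 / 7 = 185.2857
LCL_R = D₃·R̄ = 0.136 × 185.2857 = 25.1989

25.199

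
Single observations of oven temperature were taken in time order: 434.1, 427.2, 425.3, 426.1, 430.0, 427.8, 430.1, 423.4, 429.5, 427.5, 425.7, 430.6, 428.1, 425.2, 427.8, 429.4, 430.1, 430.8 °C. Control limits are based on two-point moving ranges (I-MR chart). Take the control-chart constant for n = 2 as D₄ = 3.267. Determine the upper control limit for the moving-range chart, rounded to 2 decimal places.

Moving ranges: 6.9, 1.9, 0.8, 3.9, 2.2, 2.3, 6.7, 6.1, 2.0, 1.8, 4.9, 2.5, 2.9, 2.6, 1.6, 0.7, 0.7; M̄R̄ = 50.5000 / 17 = 2.9706
UCL_MR = D₄·M̄R̄ = 3.267 × 2.9706 = 9.7049

9.70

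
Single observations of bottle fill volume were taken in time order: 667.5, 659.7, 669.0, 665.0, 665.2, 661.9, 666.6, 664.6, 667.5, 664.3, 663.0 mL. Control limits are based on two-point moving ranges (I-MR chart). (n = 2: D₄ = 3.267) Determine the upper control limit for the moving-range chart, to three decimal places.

12.643

Moving ranges: 7.8, 9.3, 4.0, 0.2, 3.3, 4.7, 2.0, 2.9, 3.2, 1.3; M̄R̄ = 38.7000 / 10 = 3.8700
UCL_MR = D₄·M̄R̄ = 3.267 × 3.8700 = 12.6433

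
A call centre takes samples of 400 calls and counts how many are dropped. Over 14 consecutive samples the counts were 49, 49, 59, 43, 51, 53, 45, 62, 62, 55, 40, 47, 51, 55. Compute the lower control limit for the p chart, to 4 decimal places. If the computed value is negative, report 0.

p̄ = Σdᵢ / (k·n) = 721 / (14 × 400) = 0.12875
LCL = p̄ − 3·√(p̄(1−p̄)/n) = 0.12875 − 3 × 0.01675 = 0.07851

0.0785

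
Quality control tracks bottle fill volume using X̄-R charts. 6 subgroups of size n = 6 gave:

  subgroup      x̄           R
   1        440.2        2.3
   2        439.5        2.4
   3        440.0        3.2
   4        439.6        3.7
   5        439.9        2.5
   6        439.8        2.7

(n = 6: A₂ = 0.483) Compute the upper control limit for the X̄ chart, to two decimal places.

X̄̄ = (440.2 + 439.5 + 440.0 + 439.6 + 439.9 + 439.8) / 6 = 2639.0000 / 6 = 439.8333
R̄ = (2.3 + 2.4 + 3.2 + 3.7 + 2.5 + 2.7) / 6 = 16.8000 / 6 = 2.8000
UCL = X̄̄ + A₂·R̄ = 439.8333 + 0.483 × 2.8000 = 441.1857

441.19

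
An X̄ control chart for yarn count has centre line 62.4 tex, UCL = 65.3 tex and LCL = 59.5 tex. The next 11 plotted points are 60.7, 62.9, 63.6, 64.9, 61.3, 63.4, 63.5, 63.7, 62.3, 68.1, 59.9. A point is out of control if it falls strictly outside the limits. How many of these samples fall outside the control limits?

Compare each point to [59.5, 65.3]: sample 10 = 68.1 > UCL.

1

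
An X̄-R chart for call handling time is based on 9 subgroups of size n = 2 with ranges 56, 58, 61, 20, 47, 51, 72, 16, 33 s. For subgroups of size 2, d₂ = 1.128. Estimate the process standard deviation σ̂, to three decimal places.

R̄ = (56 + 58 + 61 + 20 + 47 + 51 + 72 + 16 + 33) / 9 = 46.0000
σ̂ = R̄ / d₂ = 46.0000 / 1.128 = 40.7801

40.780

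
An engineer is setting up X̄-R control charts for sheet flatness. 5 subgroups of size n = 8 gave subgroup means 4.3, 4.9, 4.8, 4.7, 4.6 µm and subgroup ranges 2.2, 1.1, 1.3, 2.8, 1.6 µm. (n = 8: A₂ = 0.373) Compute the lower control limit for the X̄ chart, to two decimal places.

X̄̄ = (4.3 + 4.9 + 4.8 + 4.7 + 4.6) / 5 = 23.3000 / 5 = 4.6600
R̄ = (2.2 + 1.1 + 1.3 + 2.8 + 1.6) / 5 = 9.0000 / 5 = 1.8000
LCL = X̄̄ − A₂·R̄ = 4.6600 − 0.373 × 1.8000 = 3.9886

3.99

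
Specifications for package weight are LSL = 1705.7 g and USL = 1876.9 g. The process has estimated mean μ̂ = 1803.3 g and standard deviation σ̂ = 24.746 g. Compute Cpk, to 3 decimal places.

Cpu = (USL − μ̂) / (3σ̂) = (1876.9 − 1803.3) / (3 × 24.746) = 0.9914; Cpl = (μ̂ − LSL) / (3σ̂) = (1803.3 − 1705.7) / (3 × 24.746) = 1.3147; Cpk = min(Cpu, Cpl) = 0.9914

0.991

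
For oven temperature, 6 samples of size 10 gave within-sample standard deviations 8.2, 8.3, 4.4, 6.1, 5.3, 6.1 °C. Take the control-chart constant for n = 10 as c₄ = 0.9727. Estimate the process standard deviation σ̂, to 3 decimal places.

6.580

s̄ = (8.2 + 8.3 + 4.4 + 6.1 + 5.3 + 6.1) / 6 = 6.4000
σ̂ = s̄ / c₄ = 6.4000 / 0.9727 = 6.5796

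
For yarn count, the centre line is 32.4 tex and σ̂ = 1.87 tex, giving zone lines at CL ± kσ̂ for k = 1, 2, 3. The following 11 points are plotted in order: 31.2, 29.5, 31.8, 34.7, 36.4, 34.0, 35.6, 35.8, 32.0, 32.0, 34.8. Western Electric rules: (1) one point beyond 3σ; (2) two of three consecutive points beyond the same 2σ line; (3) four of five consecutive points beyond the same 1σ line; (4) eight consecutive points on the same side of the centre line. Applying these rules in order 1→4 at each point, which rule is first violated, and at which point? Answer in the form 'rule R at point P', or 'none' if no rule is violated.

rule 3 at point 8

Zone of each point (C = within 1σ̂, B = 1σ̂–2σ̂, A = 2σ̂–3σ̂, * = beyond 3σ̂; sign = side of CL): 1:-C, 2:-B, 3:-C, 4:+B, 5:+A, 6:+C, 7:+B, 8:+B, 9:-C, 10:-C, 11:+B
Rule 3 (four of five consecutive points beyond the same 1σ limit) is satisfied at point 8.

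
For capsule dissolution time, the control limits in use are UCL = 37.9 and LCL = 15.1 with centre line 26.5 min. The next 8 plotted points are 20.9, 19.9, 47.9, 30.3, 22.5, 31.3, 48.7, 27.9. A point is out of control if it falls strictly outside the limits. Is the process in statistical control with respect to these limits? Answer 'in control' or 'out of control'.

out of control

Compare each point to [15.1, 37.9]: sample 3 = 47.9 > UCL; sample 7 = 48.7 > UCL.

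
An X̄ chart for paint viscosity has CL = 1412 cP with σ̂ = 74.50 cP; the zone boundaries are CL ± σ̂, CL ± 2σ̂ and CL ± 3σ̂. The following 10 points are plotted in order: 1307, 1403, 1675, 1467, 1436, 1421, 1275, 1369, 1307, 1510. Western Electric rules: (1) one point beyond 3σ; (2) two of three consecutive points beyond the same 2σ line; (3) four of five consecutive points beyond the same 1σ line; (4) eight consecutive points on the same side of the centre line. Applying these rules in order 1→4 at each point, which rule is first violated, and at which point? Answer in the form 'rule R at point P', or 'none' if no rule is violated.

Zone of each point (C = within 1σ̂, B = 1σ̂–2σ̂, A = 2σ̂–3σ̂, * = beyond 3σ̂; sign = side of CL): 1:-B, 2:-C, 3:+*, 4:+C, 5:+C, 6:+C, 7:-B, 8:-C, 9:-B, 10:+B
Rule 1 (one point beyond the 3σ limits) is satisfied at point 3.

rule 1 at point 3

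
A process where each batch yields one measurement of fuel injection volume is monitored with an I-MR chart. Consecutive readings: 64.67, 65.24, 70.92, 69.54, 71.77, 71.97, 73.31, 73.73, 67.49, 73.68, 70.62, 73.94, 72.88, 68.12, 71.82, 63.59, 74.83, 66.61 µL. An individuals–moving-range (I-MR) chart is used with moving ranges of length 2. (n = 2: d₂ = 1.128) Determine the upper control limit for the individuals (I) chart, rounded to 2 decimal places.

80.88

X̄ = (64.67 + 65.24 + 70.92 + 69.54 + 71.77 + 71.97 + 73.31 + 73.73 + 67.49 + 73.68 + 70.62 + 73.94 + 72.88 + 68.12 + 71.82 + 63.59 + 74.83 + 66.61) / 18 = 70.2628
Moving ranges: 0.57, 5.68, 1.38, 2.23, 0.20, 1.34, 0.42, 6.24, 6.19, 3.06, 3.32, 1.06, 4.76, 3.70, 8.23, 11.24, 8.22; M̄R̄ = 67.8400 / 17 = 3.9906
UCL = X̄ + 3·M̄R̄/d₂ = 70.2628 + 3 × 3.9906 / 1.128 = 80.8760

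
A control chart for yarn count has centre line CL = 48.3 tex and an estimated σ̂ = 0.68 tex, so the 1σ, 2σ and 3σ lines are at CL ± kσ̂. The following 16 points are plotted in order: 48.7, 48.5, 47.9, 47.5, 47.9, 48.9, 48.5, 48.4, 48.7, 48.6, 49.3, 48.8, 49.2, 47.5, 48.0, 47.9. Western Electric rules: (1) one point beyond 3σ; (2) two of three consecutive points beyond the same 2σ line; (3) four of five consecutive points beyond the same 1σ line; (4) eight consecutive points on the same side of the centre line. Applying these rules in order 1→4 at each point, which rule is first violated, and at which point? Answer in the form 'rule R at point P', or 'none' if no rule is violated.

rule 4 at point 13

Zone of each point (C = within 1σ̂, B = 1σ̂–2σ̂, A = 2σ̂–3σ̂, * = beyond 3σ̂; sign = side of CL): 1:+C, 2:+C, 3:-C, 4:-B, 5:-C, 6:+C, 7:+C, 8:+C, 9:+C, 10:+C, 11:+B, 12:+C, 13:+B, 14:-B, 15:-C, 16:-C
Rule 4 (eight consecutive points on the same side of the centre line) is satisfied at point 13.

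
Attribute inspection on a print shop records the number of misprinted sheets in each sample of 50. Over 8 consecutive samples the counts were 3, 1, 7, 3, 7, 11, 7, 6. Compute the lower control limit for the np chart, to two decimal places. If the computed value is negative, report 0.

0.00

p̄ = Σdᵢ / (k·n) = 45 / (8 × 50) = 0.11250
LCL = np̄ − 3·√(np̄(1−p̄)) = 5.6250 − 3 × 2.2343 = -1.0780 → 0 (negative, so LCL = 0)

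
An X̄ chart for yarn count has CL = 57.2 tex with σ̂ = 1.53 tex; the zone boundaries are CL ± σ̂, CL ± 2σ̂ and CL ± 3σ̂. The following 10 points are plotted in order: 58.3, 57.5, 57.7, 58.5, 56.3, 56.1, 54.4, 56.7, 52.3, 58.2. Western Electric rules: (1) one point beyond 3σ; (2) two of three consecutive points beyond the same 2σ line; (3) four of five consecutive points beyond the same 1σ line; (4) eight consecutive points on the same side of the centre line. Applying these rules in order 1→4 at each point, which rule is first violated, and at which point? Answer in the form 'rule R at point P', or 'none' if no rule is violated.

rule 1 at point 9

Zone of each point (C = within 1σ̂, B = 1σ̂–2σ̂, A = 2σ̂–3σ̂, * = beyond 3σ̂; sign = side of CL): 1:+C, 2:+C, 3:+C, 4:+C, 5:-C, 6:-C, 7:-B, 8:-C, 9:-*, 10:+C
Rule 1 (one point beyond the 3σ limits) is satisfied at point 9.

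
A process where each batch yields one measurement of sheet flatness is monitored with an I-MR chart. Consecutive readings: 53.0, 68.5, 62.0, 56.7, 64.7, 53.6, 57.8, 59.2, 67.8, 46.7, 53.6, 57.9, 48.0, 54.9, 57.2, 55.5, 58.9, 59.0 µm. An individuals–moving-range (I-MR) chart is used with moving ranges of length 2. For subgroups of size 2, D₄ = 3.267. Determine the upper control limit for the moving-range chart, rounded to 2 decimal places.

Moving ranges: 15.5, 6.5, 5.3, 8.0, 11.1, 4.2, 1.4, 8.6, 21.1, 6.9, 4.3, 9.9, 6.9, 2.3, 1.7, 3.4, 0.1; M̄R̄ = 117.2000 / 17 = 6.8941
UCL_MR = D₄·M̄R̄ = 3.267 × 6.8941 = 22.5231

22.52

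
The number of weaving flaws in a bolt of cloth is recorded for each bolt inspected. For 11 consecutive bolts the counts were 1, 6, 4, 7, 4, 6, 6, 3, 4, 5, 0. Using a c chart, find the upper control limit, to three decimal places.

10.317

c̄ = (1 + 6 + 4 + 7 + 4 + 6 + 6 + 3 + 4 + 5 + 0) / 11 = 46 / 11 = 4.1818
UCL = c̄ + 3√c̄ = 4.1818 + 3 × √4.1818 = 4.1818 + 3 × 2.0449 = 10.3167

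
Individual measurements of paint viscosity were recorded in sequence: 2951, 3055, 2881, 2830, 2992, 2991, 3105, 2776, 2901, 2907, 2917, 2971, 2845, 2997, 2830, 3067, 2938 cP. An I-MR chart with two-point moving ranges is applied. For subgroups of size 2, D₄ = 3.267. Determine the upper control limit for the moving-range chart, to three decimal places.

Moving ranges: 104, 174, 51, 162, 1, 114, 329, 125, 6, 10, 54, 126, 152, 167, 237, 129; M̄R̄ = 1941.0000 / 16 = 121.3125
UCL_MR = D₄·M̄R̄ = 3.267 × 121.3125 = 396.3279

396.328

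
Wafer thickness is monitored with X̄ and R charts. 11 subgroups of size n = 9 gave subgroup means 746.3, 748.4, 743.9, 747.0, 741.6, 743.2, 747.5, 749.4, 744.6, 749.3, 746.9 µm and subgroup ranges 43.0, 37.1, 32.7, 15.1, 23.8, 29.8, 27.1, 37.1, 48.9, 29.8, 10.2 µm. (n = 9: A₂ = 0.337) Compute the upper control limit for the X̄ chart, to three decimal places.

756.442

X̄̄ = (746.3 + 748.4 + 743.9 + 747.0 + 741.6 + 743.2 + 747.5 + 749.4 + 744.6 + 749.3 + 746.9) / 11 = 8208.1000 / 11 = 746.1909
R̄ = (43.0 + 37.1 + 32.7 + 15.1 + 23.8 + 29.8 + 27.1 + 37.1 + 48.9 + 29.8 + 10.2) / 11 = 334.6000 / 11 = 30.4182
UCL = X̄̄ + A₂·R̄ = 746.1909 + 0.337 × 30.4182 = 756.4418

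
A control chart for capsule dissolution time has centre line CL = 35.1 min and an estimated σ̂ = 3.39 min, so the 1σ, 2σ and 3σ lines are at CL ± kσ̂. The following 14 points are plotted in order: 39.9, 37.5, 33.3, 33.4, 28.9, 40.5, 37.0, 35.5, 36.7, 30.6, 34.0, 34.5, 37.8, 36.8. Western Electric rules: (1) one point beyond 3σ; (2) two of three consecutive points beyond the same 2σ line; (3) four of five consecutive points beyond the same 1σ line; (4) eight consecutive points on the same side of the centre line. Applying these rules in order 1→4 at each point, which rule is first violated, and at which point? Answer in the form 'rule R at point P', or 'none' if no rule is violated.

Zone of each point (C = within 1σ̂, B = 1σ̂–2σ̂, A = 2σ̂–3σ̂, * = beyond 3σ̂; sign = side of CL): 1:+B, 2:+C, 3:-C, 4:-C, 5:-B, 6:+B, 7:+C, 8:+C, 9:+C, 10:-B, 11:-C, 12:-C, 13:+C, 14:+C
No rule fires across all 14 points.

none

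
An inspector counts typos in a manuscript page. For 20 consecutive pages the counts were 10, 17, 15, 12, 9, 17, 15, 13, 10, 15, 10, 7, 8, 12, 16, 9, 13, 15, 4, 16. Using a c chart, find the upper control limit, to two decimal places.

c̄ = (10 + 17 + 15 + 12 + 9 + 17 + 15 + 13 + 10 + 15 + 10 + 7 + 8 + 12 + 16 + 9 + 13 + 15 + 4 + 16) / 20 = 243 / 20 = 12.1500
UCL = c̄ + 3√c̄ = 12.1500 + 3 × √12.1500 = 12.1500 + 3 × 3.4857 = 22.6071

22.61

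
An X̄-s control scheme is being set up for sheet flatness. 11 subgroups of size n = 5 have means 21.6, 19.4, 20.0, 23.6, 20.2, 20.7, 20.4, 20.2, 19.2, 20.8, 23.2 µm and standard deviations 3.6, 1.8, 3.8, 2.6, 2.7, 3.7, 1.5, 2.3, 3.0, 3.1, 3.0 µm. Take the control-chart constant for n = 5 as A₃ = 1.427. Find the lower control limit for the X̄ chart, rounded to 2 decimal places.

X̄̄ = (21.6 + 19.4 + 20.0 + 23.6 + 20.2 + 20.7 + 20.4 + 20.2 + 19.2 + 20.8 + 23.2) / 11 = 20.8455
s̄ = (3.6 + 1.8 + 3.8 + 2.6 + 2.7 + 3.7 + 1.5 + 2.3 + 3.0 + 3.1 + 3.0) / 11 = 2.8273
LCL = X̄̄ − A₃·s̄ = 20.8455 − 1.427 × 2.8273 = 16.8109

16.81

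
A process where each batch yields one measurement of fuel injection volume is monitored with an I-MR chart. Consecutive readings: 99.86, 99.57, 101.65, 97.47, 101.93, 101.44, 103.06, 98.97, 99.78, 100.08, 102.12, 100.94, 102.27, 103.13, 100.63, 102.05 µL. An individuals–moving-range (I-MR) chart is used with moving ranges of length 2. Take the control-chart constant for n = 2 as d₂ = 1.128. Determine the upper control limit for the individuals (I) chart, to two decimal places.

105.84

X̄ = (99.86 + 99.57 + 101.65 + 97.47 + 101.93 + 101.44 + 103.06 + 98.97 + 99.78 + 100.08 + 102.12 + 100.94 + 102.27 + 103.13 + 100.63 + 102.05) / 16 = 100.9344
Moving ranges: 0.29, 2.08, 4.18, 4.46, 0.49, 1.62, 4.09, 0.81, 0.30, 2.04, 1.18, 1.33, 0.86, 2.50, 1.42; M̄R̄ = 27.6500 / 15 = 1.8433
UCL = X̄ + 3·M̄R̄/d₂ = 100.9344 + 3 × 1.8433 / 1.128 = 105.8369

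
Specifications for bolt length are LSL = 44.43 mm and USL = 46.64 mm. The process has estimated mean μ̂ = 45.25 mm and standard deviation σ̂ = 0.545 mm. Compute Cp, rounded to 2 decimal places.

0.68

Cp = (USL − LSL) / (6σ̂) = (46.64 − 44.43) / (6 × 0.545) = 2.2100 / 3.2700 = 0.6758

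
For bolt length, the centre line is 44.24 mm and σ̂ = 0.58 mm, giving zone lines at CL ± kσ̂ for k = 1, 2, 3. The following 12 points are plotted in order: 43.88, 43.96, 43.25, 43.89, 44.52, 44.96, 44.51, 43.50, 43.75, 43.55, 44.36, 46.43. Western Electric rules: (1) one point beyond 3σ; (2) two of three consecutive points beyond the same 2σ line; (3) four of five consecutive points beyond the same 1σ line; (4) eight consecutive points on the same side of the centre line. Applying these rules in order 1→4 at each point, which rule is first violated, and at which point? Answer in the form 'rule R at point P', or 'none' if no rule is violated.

Zone of each point (C = within 1σ̂, B = 1σ̂–2σ̂, A = 2σ̂–3σ̂, * = beyond 3σ̂; sign = side of CL): 1:-C, 2:-C, 3:-B, 4:-C, 5:+C, 6:+B, 7:+C, 8:-B, 9:-C, 10:-B, 11:+C, 12:+*
Rule 1 (one point beyond the 3σ limits) is satisfied at point 12.

rule 1 at point 12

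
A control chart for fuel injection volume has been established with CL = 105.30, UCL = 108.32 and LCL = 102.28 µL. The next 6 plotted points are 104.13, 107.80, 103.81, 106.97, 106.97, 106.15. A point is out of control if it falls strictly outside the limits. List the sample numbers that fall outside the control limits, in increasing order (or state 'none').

All 6 points lie within [102.28, 108.32].

none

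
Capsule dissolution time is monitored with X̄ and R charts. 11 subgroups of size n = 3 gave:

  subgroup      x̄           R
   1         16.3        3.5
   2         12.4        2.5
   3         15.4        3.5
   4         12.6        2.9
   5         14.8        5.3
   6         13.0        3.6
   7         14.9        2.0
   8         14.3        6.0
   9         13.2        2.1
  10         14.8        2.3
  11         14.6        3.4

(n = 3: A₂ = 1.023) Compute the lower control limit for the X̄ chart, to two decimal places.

X̄̄ = (16.3 + 12.4 + 15.4 + 12.6 + 14.8 + 13.0 + 14.9 + 14.3 + 13.2 + 14.8 + 14.6) / 11 = 156.3000 / 11 = 14.2091
R̄ = (3.5 + 2.5 + 3.5 + 2.9 + 5.3 + 3.6 + 2.0 + 6.0 + 2.1 + 2.3 + 3.4) / 11 = 37.1000 / 11 = 3.3727
LCL = X̄̄ − A₂·R̄ = 14.2091 − 1.023 × 3.3727 = 10.7588

10.76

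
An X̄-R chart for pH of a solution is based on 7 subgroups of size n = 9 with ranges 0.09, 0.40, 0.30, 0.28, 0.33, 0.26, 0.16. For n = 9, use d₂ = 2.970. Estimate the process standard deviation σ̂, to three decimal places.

0.088

R̄ = (0.09 + 0.40 + 0.30 + 0.28 + 0.33 + 0.26 + 0.16) / 7 = 0.2600
σ̂ = R̄ / d₂ = 0.2600 / 2.970 = 0.0875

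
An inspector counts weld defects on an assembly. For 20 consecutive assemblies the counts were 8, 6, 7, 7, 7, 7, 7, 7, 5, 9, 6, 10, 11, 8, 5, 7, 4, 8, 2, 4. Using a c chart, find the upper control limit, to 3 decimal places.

c̄ = (8 + 6 + 7 + 7 + 7 + 7 + 7 + 7 + 5 + 9 + 6 + 10 + 11 + 8 + 5 + 7 + 4 + 8 + 2 + 4) / 20 = 135 / 20 = 6.7500
UCL = c̄ + 3√c̄ = 6.7500 + 3 × √6.7500 = 6.7500 + 3 × 2.5981 = 14.5442

14.544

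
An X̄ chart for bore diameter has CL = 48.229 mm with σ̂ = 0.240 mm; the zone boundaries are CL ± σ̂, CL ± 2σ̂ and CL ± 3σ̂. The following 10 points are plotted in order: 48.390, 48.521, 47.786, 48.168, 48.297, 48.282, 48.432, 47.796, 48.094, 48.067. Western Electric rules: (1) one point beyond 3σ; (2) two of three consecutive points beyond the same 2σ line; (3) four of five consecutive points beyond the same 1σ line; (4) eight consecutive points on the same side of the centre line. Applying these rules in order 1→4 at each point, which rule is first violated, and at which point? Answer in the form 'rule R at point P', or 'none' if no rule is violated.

Zone of each point (C = within 1σ̂, B = 1σ̂–2σ̂, A = 2σ̂–3σ̂, * = beyond 3σ̂; sign = side of CL): 1:+C, 2:+B, 3:-B, 4:-C, 5:+C, 6:+C, 7:+C, 8:-B, 9:-C, 10:-C
No rule fires across all 10 points.

none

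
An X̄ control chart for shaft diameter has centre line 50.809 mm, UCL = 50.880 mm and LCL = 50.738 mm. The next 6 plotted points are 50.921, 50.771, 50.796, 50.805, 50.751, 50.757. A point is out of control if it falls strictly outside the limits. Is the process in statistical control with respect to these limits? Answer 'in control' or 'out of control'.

Compare each point to [50.738, 50.880]: sample 1 = 50.921 > UCL.

out of control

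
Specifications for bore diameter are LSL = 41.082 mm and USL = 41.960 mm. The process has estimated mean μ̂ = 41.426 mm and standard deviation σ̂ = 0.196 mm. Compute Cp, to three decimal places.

Cp = (USL − LSL) / (6σ̂) = (41.960 − 41.082) / (6 × 0.196) = 0.8780 / 1.1760 = 0.7466

0.747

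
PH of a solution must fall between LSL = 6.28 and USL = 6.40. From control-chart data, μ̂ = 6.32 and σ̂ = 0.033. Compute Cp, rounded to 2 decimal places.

0.61

Cp = (USL − LSL) / (6σ̂) = (6.40 − 6.28) / (6 × 0.033) = 0.1200 / 0.1980 = 0.6061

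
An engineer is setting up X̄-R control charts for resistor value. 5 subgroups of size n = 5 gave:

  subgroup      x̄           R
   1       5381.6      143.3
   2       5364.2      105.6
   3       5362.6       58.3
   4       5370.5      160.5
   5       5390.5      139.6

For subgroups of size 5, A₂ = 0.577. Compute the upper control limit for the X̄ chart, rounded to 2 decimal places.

5443.96

X̄̄ = (5381.6 + 5364.2 + 5362.6 + 5370.5 + 5390.5) / 5 = 26869.4000 / 5 = 5373.8800
R̄ = (143.3 + 105.6 + 58.3 + 160.5 + 139.6) / 5 = 607.3000 / 5 = 121.4600
UCL = X̄̄ + A₂·R̄ = 5373.8800 + 0.577 × 121.4600 = 5443.9624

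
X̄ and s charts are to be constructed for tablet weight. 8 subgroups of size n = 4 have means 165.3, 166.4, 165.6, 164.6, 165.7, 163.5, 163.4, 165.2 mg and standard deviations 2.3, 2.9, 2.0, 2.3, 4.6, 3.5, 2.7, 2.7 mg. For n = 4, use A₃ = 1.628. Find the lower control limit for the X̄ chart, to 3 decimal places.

160.282

X̄̄ = (165.3 + 166.4 + 165.6 + 164.6 + 165.7 + 163.5 + 163.4 + 165.2) / 8 = 164.9625
s̄ = (2.3 + 2.9 + 2.0 + 2.3 + 4.6 + 3.5 + 2.7 + 2.7) / 8 = 2.8750
LCL = X̄̄ − A₃·s̄ = 164.9625 − 1.628 × 2.8750 = 160.2820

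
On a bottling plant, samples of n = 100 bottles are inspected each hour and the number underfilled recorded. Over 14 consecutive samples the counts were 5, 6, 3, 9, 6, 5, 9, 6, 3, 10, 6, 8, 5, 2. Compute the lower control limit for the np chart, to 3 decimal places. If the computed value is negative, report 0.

0.000

p̄ = Σdᵢ / (k·n) = 83 / (14 × 100) = 0.05929
LCL = np̄ − 3·√(np̄(1−p̄)) = 5.9286 − 3 × 2.3616 = -1.1562 → 0 (negative, so LCL = 0)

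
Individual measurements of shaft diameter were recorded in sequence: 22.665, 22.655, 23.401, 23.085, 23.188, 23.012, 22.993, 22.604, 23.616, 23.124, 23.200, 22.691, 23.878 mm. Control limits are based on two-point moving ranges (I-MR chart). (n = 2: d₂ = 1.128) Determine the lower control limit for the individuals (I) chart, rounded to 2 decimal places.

X̄ = (22.665 + 22.655 + 23.401 + 23.085 + 23.188 + 23.012 + 22.993 + 22.604 + 23.616 + 23.124 + 23.200 + 22.691 + 23.878) / 13 = 23.0855
Moving ranges: 0.010, 0.746, 0.316, 0.103, 0.176, 0.019, 0.389, 1.012, 0.492, 0.076, 0.509, 1.187; M̄R̄ = 5.0350 / 12 = 0.4196
LCL = X̄ − 3·M̄R̄/d₂ = 23.0855 − 3 × 0.4196 / 1.128 = 21.9696

21.97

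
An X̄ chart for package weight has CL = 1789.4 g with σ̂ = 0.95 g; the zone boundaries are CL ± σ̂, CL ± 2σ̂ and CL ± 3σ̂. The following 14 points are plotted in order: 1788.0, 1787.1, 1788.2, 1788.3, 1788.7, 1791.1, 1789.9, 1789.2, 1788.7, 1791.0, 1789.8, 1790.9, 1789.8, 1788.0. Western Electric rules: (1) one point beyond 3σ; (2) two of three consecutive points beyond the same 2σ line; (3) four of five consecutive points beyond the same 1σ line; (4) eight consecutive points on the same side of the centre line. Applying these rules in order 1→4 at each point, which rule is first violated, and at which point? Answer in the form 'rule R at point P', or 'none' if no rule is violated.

Zone of each point (C = within 1σ̂, B = 1σ̂–2σ̂, A = 2σ̂–3σ̂, * = beyond 3σ̂; sign = side of CL): 1:-B, 2:-A, 3:-B, 4:-B, 5:-C, 6:+B, 7:+C, 8:-C, 9:-C, 10:+B, 11:+C, 12:+B, 13:+C, 14:-B
Rule 3 (four of five consecutive points beyond the same 1σ limit) is satisfied at point 4.

rule 3 at point 4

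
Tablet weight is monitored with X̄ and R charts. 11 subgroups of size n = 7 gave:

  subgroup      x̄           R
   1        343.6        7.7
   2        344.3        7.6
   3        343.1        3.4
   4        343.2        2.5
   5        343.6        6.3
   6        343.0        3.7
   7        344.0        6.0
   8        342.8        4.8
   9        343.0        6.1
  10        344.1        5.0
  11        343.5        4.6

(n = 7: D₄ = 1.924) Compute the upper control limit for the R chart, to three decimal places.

10.092

R̄ = (7.7 + 7.6 + 3.4 + 2.5 + 6.3 + 3.7 + 6.0 + 4.8 + 6.1 + 5.0 + 4.6) / 11 = 57.7000 / 11 = 5.2455
UCL_R = D₄·R̄ = 1.924 × 5.2455 = 10.0923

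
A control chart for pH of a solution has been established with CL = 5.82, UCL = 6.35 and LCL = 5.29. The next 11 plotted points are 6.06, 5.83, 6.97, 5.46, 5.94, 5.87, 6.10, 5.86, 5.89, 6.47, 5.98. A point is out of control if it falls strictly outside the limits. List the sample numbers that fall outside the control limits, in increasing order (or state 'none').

Compare each point to [5.29, 6.35]: sample 3 = 6.97 > UCL; sample 10 = 6.47 > UCL.

3, 10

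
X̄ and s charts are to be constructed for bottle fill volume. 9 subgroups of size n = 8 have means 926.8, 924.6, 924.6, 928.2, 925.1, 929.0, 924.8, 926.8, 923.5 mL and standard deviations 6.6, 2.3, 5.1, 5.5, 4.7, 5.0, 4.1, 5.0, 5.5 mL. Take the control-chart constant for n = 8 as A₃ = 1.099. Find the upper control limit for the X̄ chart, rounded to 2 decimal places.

931.28

X̄̄ = (926.8 + 924.6 + 924.6 + 928.2 + 925.1 + 929.0 + 924.8 + 926.8 + 923.5) / 9 = 925.9333
s̄ = (6.6 + 2.3 + 5.1 + 5.5 + 4.7 + 5.0 + 4.1 + 5.0 + 5.5) / 9 = 4.8667
UCL = X̄̄ + A₃·s̄ = 925.9333 + 1.099 × 4.8667 = 931.2818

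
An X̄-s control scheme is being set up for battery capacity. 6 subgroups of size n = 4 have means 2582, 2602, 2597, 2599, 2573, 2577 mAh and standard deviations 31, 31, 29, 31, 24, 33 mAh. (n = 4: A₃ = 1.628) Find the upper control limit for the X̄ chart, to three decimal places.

X̄̄ = (2582 + 2602 + 2597 + 2599 + 2573 + 2577) / 6 = 2588.3333
s̄ = (31 + 31 + 29 + 31 + 24 + 33) / 6 = 29.8333
UCL = X̄̄ + A₃·s̄ = 2588.3333 + 1.628 × 29.8333 = 2636.9020

2636.902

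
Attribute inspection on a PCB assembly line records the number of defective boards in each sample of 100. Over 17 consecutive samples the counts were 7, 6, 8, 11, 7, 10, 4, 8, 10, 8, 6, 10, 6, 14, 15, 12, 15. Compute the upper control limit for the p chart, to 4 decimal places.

p̄ = Σdᵢ / (k·n) = 157 / (17 × 100) = 0.09235
UCL = p̄ + 3·√(p̄(1−p̄)/n) = 0.09235 + 3 × √(0.09235×0.90765/100) = 0.09235 + 3 × 0.02895 = 0.17921

0.1792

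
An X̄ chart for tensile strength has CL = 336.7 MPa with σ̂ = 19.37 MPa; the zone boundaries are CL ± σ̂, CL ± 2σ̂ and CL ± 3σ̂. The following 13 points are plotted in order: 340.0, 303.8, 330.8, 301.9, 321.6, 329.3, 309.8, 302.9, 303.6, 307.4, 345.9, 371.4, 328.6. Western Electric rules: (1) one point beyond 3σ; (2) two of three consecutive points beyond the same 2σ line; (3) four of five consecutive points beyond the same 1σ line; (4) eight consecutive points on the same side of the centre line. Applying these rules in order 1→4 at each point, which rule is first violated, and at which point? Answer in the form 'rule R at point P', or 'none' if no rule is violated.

Zone of each point (C = within 1σ̂, B = 1σ̂–2σ̂, A = 2σ̂–3σ̂, * = beyond 3σ̂; sign = side of CL): 1:+C, 2:-B, 3:-C, 4:-B, 5:-C, 6:-C, 7:-B, 8:-B, 9:-B, 10:-B, 11:+C, 12:+B, 13:-C
Rule 4 (eight consecutive points on the same side of the centre line) is satisfied at point 9.

rule 4 at point 9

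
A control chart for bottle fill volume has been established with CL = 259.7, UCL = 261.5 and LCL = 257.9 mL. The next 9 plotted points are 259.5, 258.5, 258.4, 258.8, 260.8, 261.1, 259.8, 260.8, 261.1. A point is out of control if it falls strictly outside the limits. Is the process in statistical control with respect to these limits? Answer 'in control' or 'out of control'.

in control

All 9 points lie within [257.9, 261.5].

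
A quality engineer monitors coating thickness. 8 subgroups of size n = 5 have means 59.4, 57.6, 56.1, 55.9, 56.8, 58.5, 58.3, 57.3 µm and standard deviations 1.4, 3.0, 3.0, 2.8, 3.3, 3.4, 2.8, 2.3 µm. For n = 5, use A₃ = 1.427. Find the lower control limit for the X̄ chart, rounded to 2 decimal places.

X̄̄ = (59.4 + 57.6 + 56.1 + 55.9 + 56.8 + 58.5 + 58.3 + 57.3) / 8 = 57.4875
s̄ = (1.4 + 3.0 + 3.0 + 2.8 + 3.3 + 3.4 + 2.8 + 2.3) / 8 = 2.7500
LCL = X̄̄ − A₃·s̄ = 57.4875 − 1.427 × 2.7500 = 53.5632

53.56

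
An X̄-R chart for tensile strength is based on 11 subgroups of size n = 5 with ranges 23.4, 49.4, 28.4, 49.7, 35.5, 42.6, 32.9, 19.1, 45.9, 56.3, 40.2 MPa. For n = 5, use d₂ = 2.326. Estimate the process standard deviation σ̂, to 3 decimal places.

16.548

R̄ = (23.4 + 49.4 + 28.4 + 49.7 + 35.5 + 42.6 + 32.9 + 19.1 + 45.9 + 56.3 + 40.2) / 11 = 38.4909
σ̂ = R̄ / d₂ = 38.4909 / 2.326 = 16.5481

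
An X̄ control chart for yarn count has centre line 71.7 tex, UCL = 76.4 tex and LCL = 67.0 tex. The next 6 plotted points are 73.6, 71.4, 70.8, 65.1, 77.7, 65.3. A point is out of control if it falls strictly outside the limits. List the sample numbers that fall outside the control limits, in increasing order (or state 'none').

Compare each point to [67.0, 76.4]: sample 4 = 65.1 < LCL; sample 5 = 77.7 > UCL; sample 6 = 65.3 < LCL.

4, 5, 6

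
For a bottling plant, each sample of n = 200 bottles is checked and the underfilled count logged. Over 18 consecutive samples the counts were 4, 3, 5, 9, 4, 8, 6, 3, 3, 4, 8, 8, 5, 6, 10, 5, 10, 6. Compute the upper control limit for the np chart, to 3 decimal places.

p̄ = Σdᵢ / (k·n) = 107 / (18 × 200) = 0.02972
UCL = np̄ + 3·√(np̄(1−p̄)) = 5.9444 + 3 × √(5.9444×0.97028) = 5.9444 + 3 × 2.4016 = 13.1493

13.149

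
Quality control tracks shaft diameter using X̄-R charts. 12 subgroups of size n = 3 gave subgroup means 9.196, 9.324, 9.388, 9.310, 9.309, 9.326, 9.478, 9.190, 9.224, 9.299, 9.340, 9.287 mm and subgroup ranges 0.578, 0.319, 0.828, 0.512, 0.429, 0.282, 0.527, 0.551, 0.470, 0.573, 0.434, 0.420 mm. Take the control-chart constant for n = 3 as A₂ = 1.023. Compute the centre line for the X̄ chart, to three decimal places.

9.306

X̄̄ = (9.196 + 9.324 + 9.388 + 9.310 + 9.309 + 9.326 + 9.478 + 9.190 + 9.224 + 9.299 + 9.340 + 9.287) / 12 = 111.6710 / 12 = 9.3059
CL = X̄̄ = 9.3059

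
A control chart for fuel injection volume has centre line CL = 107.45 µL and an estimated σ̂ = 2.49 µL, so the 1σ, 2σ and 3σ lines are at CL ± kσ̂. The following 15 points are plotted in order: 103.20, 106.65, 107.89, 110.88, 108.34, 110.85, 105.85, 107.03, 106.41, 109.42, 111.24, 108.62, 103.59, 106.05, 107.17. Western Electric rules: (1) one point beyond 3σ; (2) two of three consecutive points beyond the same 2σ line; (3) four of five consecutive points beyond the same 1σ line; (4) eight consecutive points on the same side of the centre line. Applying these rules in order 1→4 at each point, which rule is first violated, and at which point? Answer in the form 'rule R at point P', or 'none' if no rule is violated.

Zone of each point (C = within 1σ̂, B = 1σ̂–2σ̂, A = 2σ̂–3σ̂, * = beyond 3σ̂; sign = side of CL): 1:-B, 2:-C, 3:+C, 4:+B, 5:+C, 6:+B, 7:-C, 8:-C, 9:-C, 10:+C, 11:+B, 12:+C, 13:-B, 14:-C, 15:-C
No rule fires across all 15 points.

none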